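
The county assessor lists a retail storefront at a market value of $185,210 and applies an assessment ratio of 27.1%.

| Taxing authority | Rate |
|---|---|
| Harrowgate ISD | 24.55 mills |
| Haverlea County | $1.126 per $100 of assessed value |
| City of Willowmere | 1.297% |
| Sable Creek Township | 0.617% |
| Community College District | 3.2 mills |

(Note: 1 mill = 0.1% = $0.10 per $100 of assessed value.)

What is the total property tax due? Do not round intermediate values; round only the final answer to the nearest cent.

$2,918.66

Assessed value = $185,210 × 0.271 = $50,191.91
Harrowgate ISD: $50,191.91 × 0.02455 = $1,232.2113905
Haverlea County: $50,191.91 × 0.01126 = $565.1609066
City of Willowmere: $50,191.91 × 0.01297 = $650.9890727
Sable Creek Township: $50,191.91 × 0.00617 = $309.6840847
Community College District: $50,191.91 × 0.0032 = $160.614112
Total = $2,918.6595665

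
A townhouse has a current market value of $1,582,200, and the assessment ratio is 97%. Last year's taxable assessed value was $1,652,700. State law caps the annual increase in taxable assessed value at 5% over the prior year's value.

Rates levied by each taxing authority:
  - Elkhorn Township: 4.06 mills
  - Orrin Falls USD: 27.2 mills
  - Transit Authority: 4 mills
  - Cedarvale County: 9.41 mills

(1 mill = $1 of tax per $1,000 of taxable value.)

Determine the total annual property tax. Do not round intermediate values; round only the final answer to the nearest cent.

Uncapped assessed value = $1,582,200 × 0.97 = $1,534,734
Cap limit = $1,652,700 × 1.05 = $1,735,335
Taxable assessed value = min($1,534,734, $1,735,335) = $1,534,734 (cap does not bind)
Elkhorn Township: $1,534,734 × 0.00406 = $6,231.02004
Orrin Falls USD: $1,534,734 × 0.0272 = $41,744.7648
Transit Authority: $1,534,734 × 0.004 = $6,138.936
Cedarvale County: $1,534,734 × 0.00941 = $14,441.84694
Total = $68,556.56778

$68,556.57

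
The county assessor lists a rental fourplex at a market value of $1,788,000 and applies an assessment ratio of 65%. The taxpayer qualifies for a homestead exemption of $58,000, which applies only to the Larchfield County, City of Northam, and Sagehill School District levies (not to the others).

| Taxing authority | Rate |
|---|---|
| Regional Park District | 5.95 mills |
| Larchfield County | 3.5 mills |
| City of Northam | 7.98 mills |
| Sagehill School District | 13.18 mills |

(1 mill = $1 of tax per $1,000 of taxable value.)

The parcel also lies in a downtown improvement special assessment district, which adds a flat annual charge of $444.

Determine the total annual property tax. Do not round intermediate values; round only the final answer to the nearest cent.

Assessed value = $1,788,000 × 0.65 = $1,162,200
Regional Park District: $1,162,200 × 0.00595 = $6,915.09
Larchfield County: ($1,162,200 − $58,000) × 0.0035 = $1,104,200 × 0.0035 = $3,864.7
City of Northam: ($1,162,200 − $58,000) × 0.00798 = $1,104,200 × 0.00798 = $8,811.516
Sagehill School District: ($1,162,200 − $58,000) × 0.01318 = $1,104,200 × 0.01318 = $14,553.356
Levies subtotal = $34,144.662
Total = $34,144.662 + $444 = $34,588.662

$34,588.66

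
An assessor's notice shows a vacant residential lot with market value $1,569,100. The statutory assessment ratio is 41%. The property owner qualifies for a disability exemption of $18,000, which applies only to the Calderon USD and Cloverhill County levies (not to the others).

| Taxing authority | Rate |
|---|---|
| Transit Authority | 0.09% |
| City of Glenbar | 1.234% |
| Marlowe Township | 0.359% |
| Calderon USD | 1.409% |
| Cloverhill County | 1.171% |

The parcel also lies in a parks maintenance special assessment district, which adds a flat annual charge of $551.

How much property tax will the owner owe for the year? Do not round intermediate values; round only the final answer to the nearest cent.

Assessed value = $1,569,100 × 0.41 = $643,331
Transit Authority: $643,331 × 0.0009 = $578.9979
City of Glenbar: $643,331 × 0.01234 = $7,938.70454
Marlowe Township: $643,331 × 0.00359 = $2,309.55829
Calderon USD: ($643,331 − $18,000) × 0.01409 = $625,331 × 0.01409 = $8,810.91379
Cloverhill County: ($643,331 − $18,000) × 0.01171 = $625,331 × 0.01171 = $7,322.62601
Levies subtotal = $26,960.80053
Total = $26,960.80053 + $551 = $27,511.80053

$27,511.80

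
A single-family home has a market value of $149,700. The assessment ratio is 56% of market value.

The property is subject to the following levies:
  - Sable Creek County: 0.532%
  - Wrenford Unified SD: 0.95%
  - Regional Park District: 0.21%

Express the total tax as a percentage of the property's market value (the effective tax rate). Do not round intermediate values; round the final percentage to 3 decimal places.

0.948%

Assessed value = $149,700 × 0.56 = $83,832
Sable Creek County: $83,832 × 0.00532 = $445.98624
Wrenford Unified SD: $83,832 × 0.0095 = $796.404
Regional Park District: $83,832 × 0.0021 = $176.0472
Total tax = $1,418.43744
Effective rate = $1,418.43744 ÷ $149,700 = 0.948% of market value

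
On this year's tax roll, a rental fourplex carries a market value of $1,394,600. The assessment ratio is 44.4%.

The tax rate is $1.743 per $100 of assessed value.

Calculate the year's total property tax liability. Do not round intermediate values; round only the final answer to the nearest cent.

$10,792.70

Assessed value = $1,394,600 × 0.444 = $619,202.4
Tax = $619,202.4 × 0.01743 = $10,792.697832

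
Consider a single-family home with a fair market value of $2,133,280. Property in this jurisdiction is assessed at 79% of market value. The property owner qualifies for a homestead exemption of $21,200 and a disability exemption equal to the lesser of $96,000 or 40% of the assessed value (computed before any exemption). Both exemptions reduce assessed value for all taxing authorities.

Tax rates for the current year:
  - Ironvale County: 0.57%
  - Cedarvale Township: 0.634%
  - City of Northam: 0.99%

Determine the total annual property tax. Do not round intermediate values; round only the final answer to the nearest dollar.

$34,404

Assessed value = $2,133,280 × 0.79 = $1,685,291.2
Disability exemption = min($96,000, 40% × $1,685,291.2) = min($96,000, $674,116.48) = $96,000 (dollar cap binds)
Taxable value = $1,685,291.2 − $21,200 − $96,000 = $1,568,091.2
Ironvale County: $1,568,091.2 × 0.0057 = $8,938.11984
Cedarvale Township: $1,568,091.2 × 0.00634 = $9,941.698208
City of Northam: $1,568,091.2 × 0.0099 = $15,524.10288
Total = $34,403.920928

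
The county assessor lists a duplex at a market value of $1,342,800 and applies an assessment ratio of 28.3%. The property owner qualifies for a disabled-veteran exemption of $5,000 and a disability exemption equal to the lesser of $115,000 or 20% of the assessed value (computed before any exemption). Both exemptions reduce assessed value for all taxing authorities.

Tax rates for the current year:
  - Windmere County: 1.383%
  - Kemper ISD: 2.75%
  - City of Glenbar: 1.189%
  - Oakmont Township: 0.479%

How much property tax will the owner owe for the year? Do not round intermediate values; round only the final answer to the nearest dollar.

$17,346

Assessed value = $1,342,800 × 0.283 = $380,012.4
Disability exemption = min($115,000, 20% × $380,012.4) = min($115,000, $76,002.48) = $76,002.48 (percentage binds)
Taxable value = $380,012.4 − $5,000 − $76,002.48 = $299,009.92
Windmere County: $299,009.92 × 0.01383 = $4,135.3071936
Kemper ISD: $299,009.92 × 0.0275 = $8,222.7728
City of Glenbar: $299,009.92 × 0.01189 = $3,555.2279488
Oakmont Township: $299,009.92 × 0.00479 = $1,432.2575168
Total = $17,345.5654592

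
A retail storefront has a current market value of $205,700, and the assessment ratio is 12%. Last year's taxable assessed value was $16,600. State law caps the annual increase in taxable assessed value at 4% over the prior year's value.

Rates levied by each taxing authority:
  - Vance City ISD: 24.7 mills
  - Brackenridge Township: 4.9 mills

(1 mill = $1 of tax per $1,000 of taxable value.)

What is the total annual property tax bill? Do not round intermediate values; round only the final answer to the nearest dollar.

Uncapped assessed value = $205,700 × 0.12 = $24,684
Cap limit = $16,600 × 1.04 = $17,264
Taxable assessed value = min($24,684, $17,264) = $17,264 (cap binds)
Vance City ISD: $17,264 × 0.0247 = $426.4208
Brackenridge Township: $17,264 × 0.0049 = $84.5936
Total = $511.0144

$511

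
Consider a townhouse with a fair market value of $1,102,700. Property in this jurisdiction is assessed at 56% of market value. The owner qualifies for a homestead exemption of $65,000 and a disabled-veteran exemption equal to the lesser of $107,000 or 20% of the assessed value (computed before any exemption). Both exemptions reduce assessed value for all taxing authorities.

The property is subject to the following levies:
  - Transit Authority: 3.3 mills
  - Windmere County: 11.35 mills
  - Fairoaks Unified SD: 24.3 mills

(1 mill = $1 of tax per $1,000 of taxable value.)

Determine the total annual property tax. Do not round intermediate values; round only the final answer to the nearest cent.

Assessed value = $1,102,700 × 0.56 = $617,512
Disabled-veteran exemption = min($107,000, 20% × $617,512) = min($107,000, $123,502.4) = $107,000 (dollar cap binds)
Taxable value = $617,512 − $65,000 − $107,000 = $445,512
Transit Authority: $445,512 × 0.0033 = $1,470.1896
Windmere County: $445,512 × 0.01135 = $5,056.5612
Fairoaks Unified SD: $445,512 × 0.0243 = $10,825.9416
Total = $17,352.6924

$17,352.69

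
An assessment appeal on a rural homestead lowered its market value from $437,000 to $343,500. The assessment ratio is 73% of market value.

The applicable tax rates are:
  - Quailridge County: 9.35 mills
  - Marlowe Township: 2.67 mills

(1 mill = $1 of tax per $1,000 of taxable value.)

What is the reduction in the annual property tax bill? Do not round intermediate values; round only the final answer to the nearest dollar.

$820

Old assessed value = $437,000 × 0.73 = $319,010
New assessed value = $343,500 × 0.73 = $250,755
Combined rate = 0.00935 + 0.00267 = 0.01202
Old tax = $319,010 × 0.01202 = $3,834.5002
New tax = $250,755 × 0.01202 = $3,014.0751
Reduction = $3,834.5002 − $3,014.0751 = $820.4251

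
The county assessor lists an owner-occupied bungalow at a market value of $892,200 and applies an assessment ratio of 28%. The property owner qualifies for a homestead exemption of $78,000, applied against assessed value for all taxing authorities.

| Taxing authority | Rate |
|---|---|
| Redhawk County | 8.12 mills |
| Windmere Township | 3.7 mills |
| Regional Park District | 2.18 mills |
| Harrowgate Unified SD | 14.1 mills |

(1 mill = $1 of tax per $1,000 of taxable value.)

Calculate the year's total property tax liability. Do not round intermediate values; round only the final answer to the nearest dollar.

Assessed value = $892,200 × 0.28 = $249,816
Taxable value = $249,816 − $78,000 = $171,816
Redhawk County: $171,816 × 0.00812 = $1,395.14592
Windmere Township: $171,816 × 0.0037 = $635.7192
Regional Park District: $171,816 × 0.00218 = $374.55888
Harrowgate Unified SD: $171,816 × 0.0141 = $2,422.6056
Total = $1,395.14592 + $635.7192 + $374.55888 + $2,422.6056 = $4,828.0296

$4,828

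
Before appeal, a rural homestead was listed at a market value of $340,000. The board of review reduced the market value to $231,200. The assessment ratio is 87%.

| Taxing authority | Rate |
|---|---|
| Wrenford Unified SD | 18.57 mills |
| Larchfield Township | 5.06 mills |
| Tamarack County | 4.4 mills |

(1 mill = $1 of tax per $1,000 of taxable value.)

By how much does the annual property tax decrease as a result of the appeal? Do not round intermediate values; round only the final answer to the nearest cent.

$2,653.21

Old assessed value = $340,000 × 0.87 = $295,800
New assessed value = $231,200 × 0.87 = $201,144
Combined rate = 0.01857 + 0.00506 + 0.0044 = 0.02803
Old tax = $295,800 × 0.02803 = $8,291.274
New tax = $201,144 × 0.02803 = $5,638.06632
Reduction = $8,291.274 − $5,638.06632 = $2,653.20768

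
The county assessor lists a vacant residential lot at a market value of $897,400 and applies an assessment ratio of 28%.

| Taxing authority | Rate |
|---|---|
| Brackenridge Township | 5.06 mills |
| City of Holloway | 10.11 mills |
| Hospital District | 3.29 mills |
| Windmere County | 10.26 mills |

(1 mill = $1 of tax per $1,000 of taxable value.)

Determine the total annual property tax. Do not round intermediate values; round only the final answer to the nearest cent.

$7,216.53

Assessed value = $897,400 × 0.28 = $251,272
Brackenridge Township: $251,272 × 0.00506 = $1,271.43632
City of Holloway: $251,272 × 0.01011 = $2,540.35992
Hospital District: $251,272 × 0.00329 = $826.68488
Windmere County: $251,272 × 0.01026 = $2,578.05072
Total = $1,271.43632 + $2,540.35992 + $826.68488 + $2,578.05072 = $7,216.53184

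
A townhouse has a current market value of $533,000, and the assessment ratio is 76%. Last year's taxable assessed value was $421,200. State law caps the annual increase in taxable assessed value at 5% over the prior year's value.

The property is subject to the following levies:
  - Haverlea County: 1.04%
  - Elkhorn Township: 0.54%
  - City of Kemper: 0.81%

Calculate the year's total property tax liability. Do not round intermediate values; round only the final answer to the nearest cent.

Uncapped assessed value = $533,000 × 0.76 = $405,080
Cap limit = $421,200 × 1.05 = $442,260
Taxable assessed value = min($405,080, $442,260) = $405,080 (cap does not bind)
Haverlea County: $405,080 × 0.0104 = $4,212.832
Elkhorn Township: $405,080 × 0.0054 = $2,187.432
City of Kemper: $405,080 × 0.0081 = $3,281.148
Total = $9,681.412

$9,681.41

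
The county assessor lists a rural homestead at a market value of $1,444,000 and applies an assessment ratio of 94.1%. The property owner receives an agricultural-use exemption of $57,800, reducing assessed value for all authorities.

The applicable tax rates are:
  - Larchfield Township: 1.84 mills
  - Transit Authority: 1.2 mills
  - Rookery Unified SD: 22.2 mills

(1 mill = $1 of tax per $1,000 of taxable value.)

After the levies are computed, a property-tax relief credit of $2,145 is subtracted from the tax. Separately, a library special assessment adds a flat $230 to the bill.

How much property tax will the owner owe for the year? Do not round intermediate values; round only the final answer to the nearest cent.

$30,922.34

Assessed value = $1,444,000 × 0.941 = $1,358,804
Taxable value = $1,358,804 − $57,800 = $1,301,004
Larchfield Township: $1,301,004 × 0.00184 = $2,393.84736
Transit Authority: $1,301,004 × 0.0012 = $1,561.2048
Rookery Unified SD: $1,301,004 × 0.0222 = $28,882.2888
Levies subtotal = $32,837.34096
After credit = $32,837.34096 − $2,145 = $30,692.34096
Total = $30,692.34096 + $230 = $30,922.34096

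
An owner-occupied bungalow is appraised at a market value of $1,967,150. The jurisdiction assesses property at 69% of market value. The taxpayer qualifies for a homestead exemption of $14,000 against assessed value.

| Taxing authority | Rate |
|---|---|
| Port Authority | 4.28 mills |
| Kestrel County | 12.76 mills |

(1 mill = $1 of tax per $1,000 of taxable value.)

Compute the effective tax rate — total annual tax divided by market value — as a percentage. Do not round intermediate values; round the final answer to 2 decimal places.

1.16%

Assessed value = $1,967,150 × 0.69 = $1,357,333.5
Taxable value = $1,357,333.5 − $14,000 = $1,343,333.5
Port Authority: $1,343,333.5 × 0.00428 = $5,749.46738
Kestrel County: $1,343,333.5 × 0.01276 = $17,140.93546
Total tax = $22,890.40284
Effective rate = $22,890.40284 ÷ $1,967,150 = 1.16% of market value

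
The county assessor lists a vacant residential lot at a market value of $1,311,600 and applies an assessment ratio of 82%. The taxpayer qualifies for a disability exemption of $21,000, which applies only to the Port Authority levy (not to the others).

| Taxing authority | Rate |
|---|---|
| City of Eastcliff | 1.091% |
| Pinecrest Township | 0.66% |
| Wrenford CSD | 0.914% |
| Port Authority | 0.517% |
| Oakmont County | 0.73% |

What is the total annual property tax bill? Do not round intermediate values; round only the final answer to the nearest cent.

Assessed value = $1,311,600 × 0.82 = $1,075,512
City of Eastcliff: $1,075,512 × 0.01091 = $11,733.83592
Pinecrest Township: $1,075,512 × 0.0066 = $7,098.3792
Wrenford CSD: $1,075,512 × 0.00914 = $9,830.17968
Port Authority: ($1,075,512 − $21,000) × 0.00517 = $1,054,512 × 0.00517 = $5,451.82704
Oakmont County: $1,075,512 × 0.0073 = $7,851.2376
Total = $41,965.45944

$41,965.46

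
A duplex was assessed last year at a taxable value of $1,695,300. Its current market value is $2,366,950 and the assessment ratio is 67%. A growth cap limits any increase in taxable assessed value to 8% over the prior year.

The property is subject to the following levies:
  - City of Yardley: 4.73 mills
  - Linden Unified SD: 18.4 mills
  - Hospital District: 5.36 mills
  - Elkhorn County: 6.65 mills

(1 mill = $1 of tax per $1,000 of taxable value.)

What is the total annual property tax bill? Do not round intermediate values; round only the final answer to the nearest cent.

$55,727.00

Uncapped assessed value = $2,366,950 × 0.67 = $1,585,856.5
Cap limit = $1,695,300 × 1.08 = $1,830,924
Taxable assessed value = min($1,585,856.5, $1,830,924) = $1,585,856.5 (cap does not bind)
City of Yardley: $1,585,856.5 × 0.00473 = $7,501.101245
Linden Unified SD: $1,585,856.5 × 0.0184 = $29,179.7596
Hospital District: $1,585,856.5 × 0.00536 = $8,500.19084
Elkhorn County: $1,585,856.5 × 0.00665 = $10,545.945725
Total = $55,726.99741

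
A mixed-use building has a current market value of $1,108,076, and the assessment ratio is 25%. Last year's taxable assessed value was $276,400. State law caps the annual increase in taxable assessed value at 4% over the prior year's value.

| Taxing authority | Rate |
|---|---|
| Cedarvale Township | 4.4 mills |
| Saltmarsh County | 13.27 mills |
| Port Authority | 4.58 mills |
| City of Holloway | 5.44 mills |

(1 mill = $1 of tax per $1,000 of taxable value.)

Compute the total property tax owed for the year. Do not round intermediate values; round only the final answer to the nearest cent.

$7,670.66

Uncapped assessed value = $1,108,076 × 0.25 = $277,019
Cap limit = $276,400 × 1.04 = $287,456
Taxable assessed value = min($277,019, $287,456) = $277,019 (cap does not bind)
Cedarvale Township: $277,019 × 0.0044 = $1,218.8836
Saltmarsh County: $277,019 × 0.01327 = $3,676.04213
Port Authority: $277,019 × 0.00458 = $1,268.74702
City of Holloway: $277,019 × 0.00544 = $1,506.98336
Total = $7,670.65611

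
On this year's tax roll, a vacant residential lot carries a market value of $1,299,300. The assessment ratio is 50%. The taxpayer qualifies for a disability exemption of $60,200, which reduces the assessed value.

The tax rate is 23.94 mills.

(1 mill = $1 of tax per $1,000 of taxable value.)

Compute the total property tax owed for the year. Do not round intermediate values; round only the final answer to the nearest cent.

Assessed value = $1,299,300 × 0.5 = $649,650
Taxable value = $649,650 − $60,200 = $589,450
Tax = $589,450 × 0.02394 = $14,111.433

$14,111.43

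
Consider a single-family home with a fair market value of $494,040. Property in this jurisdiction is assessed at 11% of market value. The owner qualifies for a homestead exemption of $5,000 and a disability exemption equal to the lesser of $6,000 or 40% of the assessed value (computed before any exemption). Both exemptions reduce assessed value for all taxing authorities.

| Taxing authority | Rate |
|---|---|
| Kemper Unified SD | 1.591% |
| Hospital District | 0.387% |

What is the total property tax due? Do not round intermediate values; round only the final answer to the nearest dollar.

$857

Assessed value = $494,040 × 0.11 = $54,344.4
Disability exemption = min($6,000, 40% × $54,344.4) = min($6,000, $21,737.76) = $6,000 (dollar cap binds)
Taxable value = $54,344.4 − $5,000 − $6,000 = $43,344.4
Kemper Unified SD: $43,344.4 × 0.01591 = $689.609404
Hospital District: $43,344.4 × 0.00387 = $167.742828
Total = $857.352232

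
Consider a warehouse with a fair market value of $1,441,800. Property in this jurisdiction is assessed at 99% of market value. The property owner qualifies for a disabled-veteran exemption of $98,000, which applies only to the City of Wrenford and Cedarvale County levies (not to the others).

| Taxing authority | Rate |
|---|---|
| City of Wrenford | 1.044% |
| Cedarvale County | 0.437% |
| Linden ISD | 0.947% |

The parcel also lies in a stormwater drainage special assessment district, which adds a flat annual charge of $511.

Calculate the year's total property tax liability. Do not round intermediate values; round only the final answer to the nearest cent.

$33,716.45

Assessed value = $1,441,800 × 0.99 = $1,427,382
City of Wrenford: ($1,427,382 − $98,000) × 0.01044 = $1,329,382 × 0.01044 = $13,878.74808
Cedarvale County: ($1,427,382 − $98,000) × 0.00437 = $1,329,382 × 0.00437 = $5,809.39934
Linden ISD: $1,427,382 × 0.00947 = $13,517.30754
Levies subtotal = $33,205.45496
Total = $33,205.45496 + $511 = $33,716.45496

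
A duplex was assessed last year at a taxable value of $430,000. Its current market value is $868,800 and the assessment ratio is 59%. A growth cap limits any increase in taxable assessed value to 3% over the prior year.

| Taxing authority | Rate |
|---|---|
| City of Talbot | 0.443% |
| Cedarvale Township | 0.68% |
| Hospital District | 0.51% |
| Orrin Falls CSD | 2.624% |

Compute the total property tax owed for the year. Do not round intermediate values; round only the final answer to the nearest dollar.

$18,854

Uncapped assessed value = $868,800 × 0.59 = $512,592
Cap limit = $430,000 × 1.03 = $442,900
Taxable assessed value = min($512,592, $442,900) = $442,900 (cap binds)
City of Talbot: $442,900 × 0.00443 = $1,962.047
Cedarvale Township: $442,900 × 0.0068 = $3,011.72
Hospital District: $442,900 × 0.0051 = $2,258.79
Orrin Falls CSD: $442,900 × 0.02624 = $11,621.696
Total = $18,854.253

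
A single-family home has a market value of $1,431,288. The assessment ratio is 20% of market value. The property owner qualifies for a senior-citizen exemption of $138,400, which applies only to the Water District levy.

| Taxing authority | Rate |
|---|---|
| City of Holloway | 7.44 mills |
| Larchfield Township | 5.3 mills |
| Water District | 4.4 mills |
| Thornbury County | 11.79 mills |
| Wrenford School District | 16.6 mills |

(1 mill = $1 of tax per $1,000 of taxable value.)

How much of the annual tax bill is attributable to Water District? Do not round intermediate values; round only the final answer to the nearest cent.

Assessed value = $1,431,288 × 0.2 = $286,257.6
Water District taxable value = $286,257.6 − $138,400 = $147,857.6
Water District levy = $147,857.6 × 0.0044 = $650.57344

$650.57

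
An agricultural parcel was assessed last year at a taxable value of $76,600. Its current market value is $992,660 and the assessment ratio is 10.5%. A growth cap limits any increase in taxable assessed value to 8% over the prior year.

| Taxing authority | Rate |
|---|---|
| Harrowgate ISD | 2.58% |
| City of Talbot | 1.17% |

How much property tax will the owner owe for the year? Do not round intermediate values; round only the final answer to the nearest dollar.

$3,102

Uncapped assessed value = $992,660 × 0.105 = $104,229.3
Cap limit = $76,600 × 1.08 = $82,728
Taxable assessed value = min($104,229.3, $82,728) = $82,728 (cap binds)
Harrowgate ISD: $82,728 × 0.0258 = $2,134.3824
City of Talbot: $82,728 × 0.0117 = $967.9176
Total = $3,102.3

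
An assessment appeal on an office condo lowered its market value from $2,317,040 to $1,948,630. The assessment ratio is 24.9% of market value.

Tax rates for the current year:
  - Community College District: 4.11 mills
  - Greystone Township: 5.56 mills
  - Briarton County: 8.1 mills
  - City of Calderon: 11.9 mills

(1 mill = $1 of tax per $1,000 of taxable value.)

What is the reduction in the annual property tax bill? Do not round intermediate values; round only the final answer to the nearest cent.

Old assessed value = $2,317,040 × 0.249 = $576,942.96
New assessed value = $1,948,630 × 0.249 = $485,208.87
Combined rate = 0.00411 + 0.00556 + 0.0081 + 0.0119 = 0.02967
Old tax = $576,942.96 × 0.02967 = $17,117.8976232
New tax = $485,208.87 × 0.02967 = $14,396.1471729
Reduction = $17,117.8976232 − $14,396.1471729 = $2,721.7504503

$2,721.75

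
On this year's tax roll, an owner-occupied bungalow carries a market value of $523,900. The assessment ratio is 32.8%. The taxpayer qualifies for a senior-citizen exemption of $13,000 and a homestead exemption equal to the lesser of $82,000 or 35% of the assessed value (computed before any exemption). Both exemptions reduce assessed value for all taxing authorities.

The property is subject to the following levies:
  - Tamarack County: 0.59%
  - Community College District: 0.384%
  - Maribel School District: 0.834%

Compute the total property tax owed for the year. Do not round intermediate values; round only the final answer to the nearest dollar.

$1,784

Assessed value = $523,900 × 0.328 = $171,839.2
Homestead exemption = min($82,000, 35% × $171,839.2) = min($82,000, $60,143.72) = $60,143.72 (percentage binds)
Taxable value = $171,839.2 − $13,000 − $60,143.72 = $98,695.48
Tamarack County: $98,695.48 × 0.0059 = $582.303332
Community College District: $98,695.48 × 0.00384 = $378.9906432
Maribel School District: $98,695.48 × 0.00834 = $823.1203032
Total = $1,784.4142784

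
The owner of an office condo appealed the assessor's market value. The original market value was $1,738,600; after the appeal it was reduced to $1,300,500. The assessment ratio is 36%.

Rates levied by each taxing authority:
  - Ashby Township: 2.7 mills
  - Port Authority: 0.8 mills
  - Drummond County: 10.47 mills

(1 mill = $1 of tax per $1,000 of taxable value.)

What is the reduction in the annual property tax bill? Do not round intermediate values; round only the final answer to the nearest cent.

Old assessed value = $1,738,600 × 0.36 = $625,896
New assessed value = $1,300,500 × 0.36 = $468,180
Combined rate = 0.0027 + 0.0008 + 0.01047 = 0.01397
Old tax = $625,896 × 0.01397 = $8,743.76712
New tax = $468,180 × 0.01397 = $6,540.4746
Reduction = $8,743.76712 − $6,540.4746 = $2,203.29252

$2,203.29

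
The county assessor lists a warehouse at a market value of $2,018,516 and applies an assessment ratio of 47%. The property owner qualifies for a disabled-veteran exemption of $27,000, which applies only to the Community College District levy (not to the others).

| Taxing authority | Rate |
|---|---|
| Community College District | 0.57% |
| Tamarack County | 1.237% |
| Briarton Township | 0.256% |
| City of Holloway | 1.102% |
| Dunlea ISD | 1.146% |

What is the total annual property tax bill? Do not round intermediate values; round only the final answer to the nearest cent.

$40,744.67

Assessed value = $2,018,516 × 0.47 = $948,702.52
Community College District: ($948,702.52 − $27,000) × 0.0057 = $921,702.52 × 0.0057 = $5,253.704364
Tamarack County: $948,702.52 × 0.01237 = $11,735.4501724
Briarton Township: $948,702.52 × 0.00256 = $2,428.6784512
City of Holloway: $948,702.52 × 0.01102 = $10,454.7017704
Dunlea ISD: $948,702.52 × 0.01146 = $10,872.1308792
Total = $40,744.6656372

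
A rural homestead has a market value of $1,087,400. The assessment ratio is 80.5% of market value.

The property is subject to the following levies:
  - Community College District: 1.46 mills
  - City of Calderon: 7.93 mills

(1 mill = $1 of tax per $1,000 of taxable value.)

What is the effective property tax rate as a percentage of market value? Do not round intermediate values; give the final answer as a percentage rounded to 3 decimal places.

Assessed value = $1,087,400 × 0.805 = $875,357
Community College District: $875,357 × 0.00146 = $1,278.02122
City of Calderon: $875,357 × 0.00793 = $6,941.58101
Total tax = $8,219.60223
Effective rate = $8,219.60223 ÷ $1,087,400 = 0.756% of market value

0.756%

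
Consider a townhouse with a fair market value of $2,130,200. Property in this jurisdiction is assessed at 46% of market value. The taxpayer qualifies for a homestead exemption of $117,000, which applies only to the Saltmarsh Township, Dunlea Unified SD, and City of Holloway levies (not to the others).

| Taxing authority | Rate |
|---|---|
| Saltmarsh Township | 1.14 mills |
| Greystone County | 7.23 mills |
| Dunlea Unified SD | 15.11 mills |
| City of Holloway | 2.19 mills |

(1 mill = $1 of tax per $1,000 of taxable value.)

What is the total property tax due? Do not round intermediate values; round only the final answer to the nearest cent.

$22,996.35

Assessed value = $2,130,200 × 0.46 = $979,892
Saltmarsh Township: ($979,892 − $117,000) × 0.00114 = $862,892 × 0.00114 = $983.69688
Greystone County: $979,892 × 0.00723 = $7,084.61916
Dunlea Unified SD: ($979,892 − $117,000) × 0.01511 = $862,892 × 0.01511 = $13,038.29812
City of Holloway: ($979,892 − $117,000) × 0.00219 = $862,892 × 0.00219 = $1,889.73348
Total = $22,996.34764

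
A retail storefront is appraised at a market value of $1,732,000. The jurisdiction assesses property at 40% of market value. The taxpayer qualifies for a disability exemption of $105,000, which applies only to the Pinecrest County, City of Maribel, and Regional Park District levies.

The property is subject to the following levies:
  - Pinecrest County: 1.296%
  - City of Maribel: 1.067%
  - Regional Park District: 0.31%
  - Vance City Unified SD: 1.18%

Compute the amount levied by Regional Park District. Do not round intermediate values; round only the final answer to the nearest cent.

$1,822.18

Assessed value = $1,732,000 × 0.4 = $692,800
Regional Park District taxable value = $692,800 − $105,000 = $587,800
Regional Park District levy = $587,800 × 0.0031 = $1,822.18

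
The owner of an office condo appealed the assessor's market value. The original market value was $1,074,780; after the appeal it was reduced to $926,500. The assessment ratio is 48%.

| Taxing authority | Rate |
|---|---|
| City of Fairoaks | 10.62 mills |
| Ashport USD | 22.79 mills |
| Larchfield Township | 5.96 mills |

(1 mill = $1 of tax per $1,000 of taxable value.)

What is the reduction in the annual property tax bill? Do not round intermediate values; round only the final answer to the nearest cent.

Old assessed value = $1,074,780 × 0.48 = $515,894.4
New assessed value = $926,500 × 0.48 = $444,720
Combined rate = 0.01062 + 0.02279 + 0.00596 = 0.03937
Old tax = $515,894.4 × 0.03937 = $20,310.762528
New tax = $444,720 × 0.03937 = $17,508.6264
Reduction = $20,310.762528 − $17,508.6264 = $2,802.136128

$2,802.14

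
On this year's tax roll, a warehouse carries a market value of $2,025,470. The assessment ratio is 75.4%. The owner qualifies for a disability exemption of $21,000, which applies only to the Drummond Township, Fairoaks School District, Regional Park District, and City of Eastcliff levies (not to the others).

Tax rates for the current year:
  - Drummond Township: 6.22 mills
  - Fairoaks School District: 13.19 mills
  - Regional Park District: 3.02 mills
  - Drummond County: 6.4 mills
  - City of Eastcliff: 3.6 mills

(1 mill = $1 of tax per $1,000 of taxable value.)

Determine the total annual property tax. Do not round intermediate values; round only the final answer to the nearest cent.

$48,980.61

Assessed value = $2,025,470 × 0.754 = $1,527,204.38
Drummond Township: ($1,527,204.38 − $21,000) × 0.00622 = $1,506,204.38 × 0.00622 = $9,368.5912436
Fairoaks School District: ($1,527,204.38 − $21,000) × 0.01319 = $1,506,204.38 × 0.01319 = $19,866.8357722
Regional Park District: ($1,527,204.38 − $21,000) × 0.00302 = $1,506,204.38 × 0.00302 = $4,548.7372276
Drummond County: $1,527,204.38 × 0.0064 = $9,774.108032
City of Eastcliff: ($1,527,204.38 − $21,000) × 0.0036 = $1,506,204.38 × 0.0036 = $5,422.335768
Total = $48,980.6080434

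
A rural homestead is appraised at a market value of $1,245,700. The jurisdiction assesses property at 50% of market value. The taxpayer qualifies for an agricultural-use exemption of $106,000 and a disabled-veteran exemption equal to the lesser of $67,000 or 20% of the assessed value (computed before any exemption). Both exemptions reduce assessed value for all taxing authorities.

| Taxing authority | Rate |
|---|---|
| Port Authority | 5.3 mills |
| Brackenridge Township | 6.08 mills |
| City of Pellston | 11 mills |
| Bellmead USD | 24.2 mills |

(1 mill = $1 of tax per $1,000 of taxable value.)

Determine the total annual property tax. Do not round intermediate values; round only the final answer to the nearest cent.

Assessed value = $1,245,700 × 0.5 = $622,850
Disabled-veteran exemption = min($67,000, 20% × $622,850) = min($67,000, $124,570) = $67,000 (dollar cap binds)
Taxable value = $622,850 − $106,000 − $67,000 = $449,850
Port Authority: $449,850 × 0.0053 = $2,384.205
Brackenridge Township: $449,850 × 0.00608 = $2,735.088
City of Pellston: $449,850 × 0.011 = $4,948.35
Bellmead USD: $449,850 × 0.0242 = $10,886.37
Total = $20,954.013

$20,954.01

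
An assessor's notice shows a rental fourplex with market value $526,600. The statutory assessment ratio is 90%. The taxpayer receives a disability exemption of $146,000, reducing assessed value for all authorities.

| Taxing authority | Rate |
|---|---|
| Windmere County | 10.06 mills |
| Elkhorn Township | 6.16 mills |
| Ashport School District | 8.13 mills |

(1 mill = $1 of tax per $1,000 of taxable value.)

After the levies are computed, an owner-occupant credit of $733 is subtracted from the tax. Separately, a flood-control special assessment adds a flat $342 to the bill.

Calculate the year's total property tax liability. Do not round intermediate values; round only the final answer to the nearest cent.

$7,594.34

Assessed value = $526,600 × 0.9 = $473,940
Taxable value = $473,940 − $146,000 = $327,940
Windmere County: $327,940 × 0.01006 = $3,299.0764
Elkhorn Township: $327,940 × 0.00616 = $2,020.1104
Ashport School District: $327,940 × 0.00813 = $2,666.1522
Levies subtotal = $7,985.339
After credit = $7,985.339 − $733 = $7,252.339
Total = $7,252.339 + $342 = $7,594.339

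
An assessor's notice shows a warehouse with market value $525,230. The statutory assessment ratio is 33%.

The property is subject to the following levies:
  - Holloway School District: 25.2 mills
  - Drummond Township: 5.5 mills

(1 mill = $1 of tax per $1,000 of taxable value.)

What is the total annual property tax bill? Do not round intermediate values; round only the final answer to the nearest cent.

Assessed value = $525,230 × 0.33 = $173,325.9
Holloway School District: $173,325.9 × 0.0252 = $4,367.81268
Drummond Township: $173,325.9 × 0.0055 = $953.29245
Total = $4,367.81268 + $953.29245 = $5,321.10513

$5,321.11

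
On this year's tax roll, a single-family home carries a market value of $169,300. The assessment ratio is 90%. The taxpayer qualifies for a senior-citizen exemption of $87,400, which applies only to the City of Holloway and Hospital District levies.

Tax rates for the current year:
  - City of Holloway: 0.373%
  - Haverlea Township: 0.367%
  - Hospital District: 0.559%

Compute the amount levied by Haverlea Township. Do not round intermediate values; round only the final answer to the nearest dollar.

Assessed value = $169,300 × 0.9 = $152,370
Haverlea Township taxable value = $152,370 (exemption does not apply)
Haverlea Township levy = $152,370 × 0.00367 = $559.1979

$559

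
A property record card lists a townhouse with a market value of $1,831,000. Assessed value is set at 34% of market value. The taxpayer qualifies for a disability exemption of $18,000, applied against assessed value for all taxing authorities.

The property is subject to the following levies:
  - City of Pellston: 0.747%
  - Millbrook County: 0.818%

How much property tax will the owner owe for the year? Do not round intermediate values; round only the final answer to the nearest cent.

$9,461.05

Assessed value = $1,831,000 × 0.34 = $622,540
Taxable value = $622,540 − $18,000 = $604,540
City of Pellston: $604,540 × 0.00747 = $4,515.9138
Millbrook County: $604,540 × 0.00818 = $4,945.1372
Total = $4,515.9138 + $4,945.1372 = $9,461.051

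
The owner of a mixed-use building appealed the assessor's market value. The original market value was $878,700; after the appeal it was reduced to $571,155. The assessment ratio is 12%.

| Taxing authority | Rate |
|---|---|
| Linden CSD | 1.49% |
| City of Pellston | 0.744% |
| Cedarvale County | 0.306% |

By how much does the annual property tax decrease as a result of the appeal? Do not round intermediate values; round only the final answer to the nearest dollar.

$937

Old assessed value = $878,700 × 0.12 = $105,444
New assessed value = $571,155 × 0.12 = $68,538.6
Combined rate = 0.0149 + 0.00744 + 0.00306 = 0.0254
Old tax = $105,444 × 0.0254 = $2,678.2776
New tax = $68,538.6 × 0.0254 = $1,740.88044
Reduction = $2,678.2776 − $1,740.88044 = $937.39716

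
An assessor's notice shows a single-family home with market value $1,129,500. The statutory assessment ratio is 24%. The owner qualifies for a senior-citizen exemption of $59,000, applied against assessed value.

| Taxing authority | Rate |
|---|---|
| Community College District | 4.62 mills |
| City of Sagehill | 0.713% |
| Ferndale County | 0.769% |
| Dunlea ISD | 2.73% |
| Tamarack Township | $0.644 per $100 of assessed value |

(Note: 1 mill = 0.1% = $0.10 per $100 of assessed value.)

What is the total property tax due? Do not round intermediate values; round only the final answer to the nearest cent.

Assessed value = $1,129,500 × 0.24 = $271,080
Taxable value = $271,080 − $59,000 = $212,080
Community College District: $212,080 × 0.00462 = $979.8096
City of Sagehill: $212,080 × 0.00713 = $1,512.1304
Ferndale County: $212,080 × 0.00769 = $1,630.8952
Dunlea ISD: $212,080 × 0.0273 = $5,789.784
Tamarack Township: $212,080 × 0.00644 = $1,365.7952
Total = $11,278.4144

$11,278.41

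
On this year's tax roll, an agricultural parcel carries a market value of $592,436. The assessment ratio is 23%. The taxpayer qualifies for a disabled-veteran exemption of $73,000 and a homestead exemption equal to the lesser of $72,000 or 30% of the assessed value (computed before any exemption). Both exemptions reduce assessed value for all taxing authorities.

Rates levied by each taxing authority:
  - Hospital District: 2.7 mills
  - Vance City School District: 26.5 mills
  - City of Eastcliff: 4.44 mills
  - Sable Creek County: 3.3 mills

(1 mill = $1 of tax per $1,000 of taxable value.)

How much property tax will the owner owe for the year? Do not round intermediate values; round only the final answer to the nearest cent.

$826.80

Assessed value = $592,436 × 0.23 = $136,260.28
Homestead exemption = min($72,000, 30% × $136,260.28) = min($72,000, $40,878.084) = $40,878.084 (percentage binds)
Taxable value = $136,260.28 − $73,000 − $40,878.084 = $22,382.196
Hospital District: $22,382.196 × 0.0027 = $60.4319292
Vance City School District: $22,382.196 × 0.0265 = $593.128194
City of Eastcliff: $22,382.196 × 0.00444 = $99.37695024
Sable Creek County: $22,382.196 × 0.0033 = $73.8612468
Total = $826.79832024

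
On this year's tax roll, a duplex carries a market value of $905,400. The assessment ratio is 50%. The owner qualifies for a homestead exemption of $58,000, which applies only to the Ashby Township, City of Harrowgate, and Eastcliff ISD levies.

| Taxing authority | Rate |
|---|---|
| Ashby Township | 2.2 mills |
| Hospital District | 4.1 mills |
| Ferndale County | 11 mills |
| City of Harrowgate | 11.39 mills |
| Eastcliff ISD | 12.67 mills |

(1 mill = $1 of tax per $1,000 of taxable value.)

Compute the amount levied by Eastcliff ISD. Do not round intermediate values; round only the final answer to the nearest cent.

$5,000.85

Assessed value = $905,400 × 0.5 = $452,700
Eastcliff ISD taxable value = $452,700 − $58,000 = $394,700
Eastcliff ISD levy = $394,700 × 0.01267 = $5,000.849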